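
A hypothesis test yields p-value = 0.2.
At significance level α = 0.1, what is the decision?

Answer: fail to reject H₀

Derivation:
Compare p-value to α:
0.2 ≥ 0.1
Decision: fail to reject H₀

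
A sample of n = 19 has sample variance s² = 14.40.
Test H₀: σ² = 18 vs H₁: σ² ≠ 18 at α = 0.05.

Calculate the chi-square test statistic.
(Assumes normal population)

df = n - 1 = 18
χ² = (n-1)s²/σ₀² = 18×14.40/18 = 14.4000
Critical values: χ²_{0.975,18} = 8.231, χ²_{0.025,18} = 31.526
Rejection region: χ² < 8.231 or χ² > 31.526
Decision: fail to reject H₀

Answer: χ² = 14.4000, fail to reject H₀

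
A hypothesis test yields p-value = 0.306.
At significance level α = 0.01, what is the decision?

Compare p-value to α:
0.306 ≥ 0.01
Decision: fail to reject H₀

Answer: fail to reject H₀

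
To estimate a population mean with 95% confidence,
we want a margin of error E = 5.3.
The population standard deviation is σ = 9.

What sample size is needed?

Answer: n = 12

Derivation:
z_0.025 = 1.960
n = (z×σ/E)² = (1.960×9/5.3)²
n = 11.0776
Round up: n = 12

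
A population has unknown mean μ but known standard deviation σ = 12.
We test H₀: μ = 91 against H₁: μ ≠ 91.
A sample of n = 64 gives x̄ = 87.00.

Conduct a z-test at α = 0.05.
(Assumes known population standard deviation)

Standard error: SE = σ/√n = 12/√64 = 1.5000
z-statistic: z = (x̄ - μ₀)/SE = (87.00 - 91)/1.5000 = -2.6667
Critical value: ±1.960
p-value = 0.0077
Decision: reject H₀

Answer: z = -2.6667, reject H₀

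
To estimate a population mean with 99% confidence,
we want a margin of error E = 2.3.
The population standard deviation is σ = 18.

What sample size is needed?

z_0.005 = 2.576
n = (z×σ/E)² = (2.576×18/2.3)²
n = 406.4256
Round up: n = 407

Answer: n = 407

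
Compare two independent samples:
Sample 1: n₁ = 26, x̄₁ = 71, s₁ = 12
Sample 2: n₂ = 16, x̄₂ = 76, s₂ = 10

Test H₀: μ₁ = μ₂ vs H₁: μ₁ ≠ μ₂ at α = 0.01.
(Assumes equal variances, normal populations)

Pooled variance: s²_p = [25×12² + 15×10²]/(40) = 127.5000
s_p = 11.2916
SE = s_p×√(1/n₁ + 1/n₂) = 11.2916×√(1/26 + 1/16) = 3.5878
t = (x̄₁ - x̄₂)/SE = (71 - 76)/3.5878 = -1.3936
df = 40, t-critical = ±2.704
Decision: fail to reject H₀

Answer: t = -1.3936, fail to reject H₀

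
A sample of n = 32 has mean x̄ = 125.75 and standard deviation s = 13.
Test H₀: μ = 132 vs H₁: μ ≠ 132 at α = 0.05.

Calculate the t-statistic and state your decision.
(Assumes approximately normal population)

df = n - 1 = 31
SE = s/√n = 13/√32 = 2.2981
t = (x̄ - μ₀)/SE = (125.75 - 132)/2.2981 = -2.7196
Critical value: t_{0.025,31} = ±2.040
p-value ≈ 0.0106
Decision: reject H₀

Answer: t = -2.7196, reject H₀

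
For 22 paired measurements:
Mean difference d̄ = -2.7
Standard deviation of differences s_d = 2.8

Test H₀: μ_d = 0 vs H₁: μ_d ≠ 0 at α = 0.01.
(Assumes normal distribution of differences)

Answer: t = -4.5226, reject H₀

Derivation:
df = n - 1 = 21
SE = s_d/√n = 2.8/√22 = 0.5970
t = d̄/SE = -2.7/0.5970 = -4.5226
Critical value: t_{0.005,21} = ±2.831
p-value ≈ 0.0002
Decision: reject H₀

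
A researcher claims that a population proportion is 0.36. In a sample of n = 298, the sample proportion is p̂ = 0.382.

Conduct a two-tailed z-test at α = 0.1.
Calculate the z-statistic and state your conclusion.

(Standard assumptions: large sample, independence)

H₀: p = 0.36, H₁: p ≠ 0.36
Standard error: SE = √(p₀(1-p₀)/n) = √(0.36×0.64/298) = 0.027806
z-statistic: z = (p̂ - p₀)/SE = (0.382 - 0.36)/0.027806 = 0.7912
Critical value: z_0.05 = ±1.645
p-value = 0.4288
Decision: fail to reject H₀ at α = 0.1

Answer: z = 0.7912, fail to reject H₀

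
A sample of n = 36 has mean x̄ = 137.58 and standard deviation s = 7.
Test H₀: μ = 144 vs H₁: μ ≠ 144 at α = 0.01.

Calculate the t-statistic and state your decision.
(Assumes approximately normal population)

Answer: t = -5.5027, reject H₀

Derivation:
df = n - 1 = 35
SE = s/√n = 7/√36 = 1.1667
t = (x̄ - μ₀)/SE = (137.58 - 144)/1.1667 = -5.5027
Critical value: t_{0.005,35} = ±2.724
p-value < 0.0001
Decision: reject H₀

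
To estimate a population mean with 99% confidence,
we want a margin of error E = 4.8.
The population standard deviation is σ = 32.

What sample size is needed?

Answer: n = 295

Derivation:
z_0.005 = 2.576
n = (z×σ/E)² = (2.576×32/4.8)²
n = 294.9234
Round up: n = 295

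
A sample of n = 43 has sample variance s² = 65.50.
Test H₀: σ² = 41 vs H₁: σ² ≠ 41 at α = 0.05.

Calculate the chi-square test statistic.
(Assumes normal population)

Answer: χ² = 67.0976, reject H₀

Derivation:
df = n - 1 = 42
χ² = (n-1)s²/σ₀² = 42×65.50/41 = 67.0976
Critical values: χ²_{0.975,42} = 25.999, χ²_{0.025,42} = 61.777
Rejection region: χ² < 25.999 or χ² > 61.777
Decision: reject H₀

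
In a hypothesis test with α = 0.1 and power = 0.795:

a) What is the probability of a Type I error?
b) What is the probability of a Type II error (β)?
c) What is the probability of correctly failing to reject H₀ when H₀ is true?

Answer: a) 0.1, b) 0.205, c) 0.9

Derivation:
a) Type I error probability = α = 0.1
b) Power = P(reject H₀ | H₁ true) = 1 - β = 0.795, so Type II error probability = β = 1 - Power = 0.205
c) P(fail to reject H₀ | H₀ true) = 1 - α = 0.9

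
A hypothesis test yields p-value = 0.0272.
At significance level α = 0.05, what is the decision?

Answer: reject H₀

Derivation:
Compare p-value to α:
0.0272 < 0.05
Decision: reject H₀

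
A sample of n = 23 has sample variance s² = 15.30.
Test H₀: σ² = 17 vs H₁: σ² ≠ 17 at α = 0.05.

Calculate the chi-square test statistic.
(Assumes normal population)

Answer: χ² = 19.8000, fail to reject H₀

Derivation:
df = n - 1 = 22
χ² = (n-1)s²/σ₀² = 22×15.30/17 = 19.8000
Critical values: χ²_{0.975,22} = 10.982, χ²_{0.025,22} = 36.781
Rejection region: χ² < 10.982 or χ² > 36.781
Decision: fail to reject H₀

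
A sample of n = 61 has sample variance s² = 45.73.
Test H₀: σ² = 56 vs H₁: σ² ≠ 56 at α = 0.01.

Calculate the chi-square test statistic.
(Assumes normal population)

Answer: χ² = 48.9964, fail to reject H₀

Derivation:
df = n - 1 = 60
χ² = (n-1)s²/σ₀² = 60×45.73/56 = 48.9964
Critical values: χ²_{0.995,60} = 35.534, χ²_{0.005,60} = 91.952
Rejection region: χ² < 35.534 or χ² > 91.952
Decision: fail to reject H₀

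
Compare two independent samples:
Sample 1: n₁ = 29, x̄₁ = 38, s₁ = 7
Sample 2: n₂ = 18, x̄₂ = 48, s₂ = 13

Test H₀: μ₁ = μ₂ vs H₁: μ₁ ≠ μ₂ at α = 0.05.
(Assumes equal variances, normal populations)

Answer: t = -3.4312, reject H₀

Derivation:
Pooled variance: s²_p = [28×7² + 17×13²]/(45) = 94.3333
s_p = 9.7125
SE = s_p×√(1/n₁ + 1/n₂) = 9.7125×√(1/29 + 1/18) = 2.9144
t = (x̄₁ - x̄₂)/SE = (38 - 48)/2.9144 = -3.4312
df = 45, t-critical = ±2.014
Decision: reject H₀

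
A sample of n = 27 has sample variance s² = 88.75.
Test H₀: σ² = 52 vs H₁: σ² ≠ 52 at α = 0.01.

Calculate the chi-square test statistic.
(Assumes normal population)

Answer: χ² = 44.3750, fail to reject H₀

Derivation:
df = n - 1 = 26
χ² = (n-1)s²/σ₀² = 26×88.75/52 = 44.3750
Critical values: χ²_{0.995,26} = 11.160, χ²_{0.005,26} = 48.290
Rejection region: χ² < 11.160 or χ² > 48.290
Decision: fail to reject H₀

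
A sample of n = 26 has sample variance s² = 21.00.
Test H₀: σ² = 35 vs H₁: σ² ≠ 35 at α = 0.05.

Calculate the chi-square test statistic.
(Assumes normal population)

Answer: χ² = 15.0000, fail to reject H₀

Derivation:
df = n - 1 = 25
χ² = (n-1)s²/σ₀² = 25×21.00/35 = 15.0000
Critical values: χ²_{0.975,25} = 13.120, χ²_{0.025,25} = 40.646
Rejection region: χ² < 13.120 or χ² > 40.646
Decision: fail to reject H₀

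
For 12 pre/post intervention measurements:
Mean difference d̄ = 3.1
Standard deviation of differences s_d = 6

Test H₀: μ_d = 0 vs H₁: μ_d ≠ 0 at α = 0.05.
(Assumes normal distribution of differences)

Answer: t = 1.7897, fail to reject H₀

Derivation:
df = n - 1 = 11
SE = s_d/√n = 6/√12 = 1.7321
t = d̄/SE = 3.1/1.7321 = 1.7897
Critical value: t_{0.025,11} = ±2.201
p-value ≈ 0.1010
Decision: fail to reject H₀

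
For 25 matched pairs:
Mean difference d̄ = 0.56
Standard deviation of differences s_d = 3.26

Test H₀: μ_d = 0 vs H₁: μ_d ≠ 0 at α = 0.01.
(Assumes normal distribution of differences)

df = n - 1 = 24
SE = s_d/√n = 3.26/√25 = 0.6520
t = d̄/SE = 0.56/0.6520 = 0.8589
Critical value: t_{0.005,24} = ±2.797
p-value ≈ 0.3989
Decision: fail to reject H₀

Answer: t = 0.8589, fail to reject H₀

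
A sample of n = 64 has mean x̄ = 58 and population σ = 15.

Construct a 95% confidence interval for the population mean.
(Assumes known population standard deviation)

Answer: (54.3250, 61.6750)

Derivation:
Confidence level: 95%, α = 0.05
z_0.025 = 1.960
SE = σ/√n = 15/√64 = 1.8750
Margin of error = 1.960 × 1.8750 = 3.6750
CI: x̄ ± margin = 58 ± 3.6750
CI: (54.3250, 61.6750)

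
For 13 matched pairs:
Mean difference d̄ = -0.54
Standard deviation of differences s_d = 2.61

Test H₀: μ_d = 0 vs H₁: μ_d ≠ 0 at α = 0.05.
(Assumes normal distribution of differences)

df = n - 1 = 12
SE = s_d/√n = 2.61/√13 = 0.7239
t = d̄/SE = -0.54/0.7239 = -0.7460
Critical value: t_{0.025,12} = ±2.179
p-value ≈ 0.4700
Decision: fail to reject H₀

Answer: t = -0.7460, fail to reject H₀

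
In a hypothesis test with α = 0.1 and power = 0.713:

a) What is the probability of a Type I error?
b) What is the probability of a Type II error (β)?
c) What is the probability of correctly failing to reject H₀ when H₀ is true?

Answer: a) 0.1, b) 0.287, c) 0.9

Derivation:
a) Type I error probability = α = 0.1
b) Power = P(reject H₀ | H₁ true) = 1 - β = 0.713, so Type II error probability = β = 1 - Power = 0.287
c) P(fail to reject H₀ | H₀ true) = 1 - α = 0.9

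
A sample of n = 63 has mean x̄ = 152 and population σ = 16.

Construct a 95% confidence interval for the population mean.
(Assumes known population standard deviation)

Answer: (148.0490, 155.9510)

Derivation:
Confidence level: 95%, α = 0.05
z_0.025 = 1.960
SE = σ/√n = 16/√63 = 2.0158
Margin of error = 1.960 × 2.0158 = 3.9510
CI: x̄ ± margin = 152 ± 3.9510
CI: (148.0490, 155.9510)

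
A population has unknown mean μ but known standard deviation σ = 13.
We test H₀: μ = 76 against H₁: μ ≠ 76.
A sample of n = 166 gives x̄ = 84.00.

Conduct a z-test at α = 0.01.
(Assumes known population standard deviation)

Answer: z = 7.9286, reject H₀

Derivation:
Standard error: SE = σ/√n = 13/√166 = 1.0090
z-statistic: z = (x̄ - μ₀)/SE = (84.00 - 76)/1.0090 = 7.9286
Critical value: ±2.576
p-value < 0.0001
Decision: reject H₀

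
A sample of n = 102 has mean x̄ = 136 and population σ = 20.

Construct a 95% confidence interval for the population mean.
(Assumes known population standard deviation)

Answer: (132.1186, 139.8814)

Derivation:
Confidence level: 95%, α = 0.05
z_0.025 = 1.960
SE = σ/√n = 20/√102 = 1.9803
Margin of error = 1.960 × 1.9803 = 3.8814
CI: x̄ ± margin = 136 ± 3.8814
CI: (132.1186, 139.8814)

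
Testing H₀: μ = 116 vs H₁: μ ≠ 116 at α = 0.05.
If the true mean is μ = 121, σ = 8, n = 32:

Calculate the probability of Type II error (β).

SE = σ/√n = 8/√32 = 1.4142
Critical values: μ₀ ± z_0.025×SE = 116 ± 1.960×1.4142
Acceptance region: (113.2282, 118.7718)
Under H₁ (μ = 121): z_high = (118.7718 - 121)/1.4142 = -1.5756, z_low = (113.2282 - 121)/1.4142 = -5.4955
β = P(not reject | H₁) = Φ(-1.5756) - Φ(-5.4955) ≈ 0.0576

Answer: β ≈ 0.0576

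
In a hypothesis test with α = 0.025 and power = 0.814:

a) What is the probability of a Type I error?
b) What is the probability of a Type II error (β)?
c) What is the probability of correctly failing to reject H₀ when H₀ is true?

Answer: a) 0.025, b) 0.186, c) 0.975

Derivation:
a) Type I error probability = α = 0.025
b) Power = P(reject H₀ | H₁ true) = 1 - β = 0.814, so Type II error probability = β = 1 - Power = 0.186
c) P(fail to reject H₀ | H₀ true) = 1 - α = 0.975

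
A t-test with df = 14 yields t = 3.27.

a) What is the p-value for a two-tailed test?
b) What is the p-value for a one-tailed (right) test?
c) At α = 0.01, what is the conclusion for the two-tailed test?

Using t-distribution with df = 14:
a) Two-tailed: p = 2×P(T > 3.27) = 0.0056
b) One-tailed: p = P(T > 3.27) = 0.0028
c) 0.0056 < 0.01, reject H₀

Answer: a) 0.0056, b) 0.0028, c) reject H₀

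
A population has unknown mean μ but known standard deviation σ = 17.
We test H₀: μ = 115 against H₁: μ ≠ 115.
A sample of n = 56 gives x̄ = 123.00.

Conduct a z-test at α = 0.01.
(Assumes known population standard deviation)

Answer: z = 3.5216, reject H₀

Derivation:
Standard error: SE = σ/√n = 17/√56 = 2.2717
z-statistic: z = (x̄ - μ₀)/SE = (123.00 - 115)/2.2717 = 3.5216
Critical value: ±2.576
p-value = 0.0004
Decision: reject H₀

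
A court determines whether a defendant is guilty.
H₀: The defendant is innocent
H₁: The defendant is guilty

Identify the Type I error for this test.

Type I error (α): Rejecting H₀ when H₀ is true
Type II error (β): Failing to reject H₀ when H₁ is true

Answer: Convicting an innocent person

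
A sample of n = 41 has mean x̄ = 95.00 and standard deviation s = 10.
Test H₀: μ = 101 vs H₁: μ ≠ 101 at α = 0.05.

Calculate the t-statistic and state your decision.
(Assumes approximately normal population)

Answer: t = -3.8420, reject H₀

Derivation:
df = n - 1 = 40
SE = s/√n = 10/√41 = 1.5617
t = (x̄ - μ₀)/SE = (95.00 - 101)/1.5617 = -3.8420
Critical value: t_{0.025,40} = ±2.021
p-value ≈ 0.0004
Decision: reject H₀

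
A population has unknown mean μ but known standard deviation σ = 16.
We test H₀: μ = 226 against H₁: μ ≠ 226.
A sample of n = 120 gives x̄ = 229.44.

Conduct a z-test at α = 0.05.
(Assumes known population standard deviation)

Answer: z = 2.3552, reject H₀

Derivation:
Standard error: SE = σ/√n = 16/√120 = 1.4606
z-statistic: z = (x̄ - μ₀)/SE = (229.44 - 226)/1.4606 = 2.3552
Critical value: ±1.960
p-value = 0.0185
Decision: reject H₀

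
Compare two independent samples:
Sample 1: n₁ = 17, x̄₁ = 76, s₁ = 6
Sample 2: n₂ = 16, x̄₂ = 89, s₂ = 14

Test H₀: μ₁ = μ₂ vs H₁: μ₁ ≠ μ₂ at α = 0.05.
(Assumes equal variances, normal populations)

Answer: t = -3.5045, reject H₀

Derivation:
Pooled variance: s²_p = [16×6² + 15×14²]/(31) = 113.4194
s_p = 10.6499
SE = s_p×√(1/n₁ + 1/n₂) = 10.6499×√(1/17 + 1/16) = 3.7095
t = (x̄₁ - x̄₂)/SE = (76 - 89)/3.7095 = -3.5045
df = 31, t-critical = ±2.040
Decision: reject H₀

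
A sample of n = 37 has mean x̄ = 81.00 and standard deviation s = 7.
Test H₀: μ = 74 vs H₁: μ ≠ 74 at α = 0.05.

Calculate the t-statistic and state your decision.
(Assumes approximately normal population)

Answer: t = 6.0827, reject H₀

Derivation:
df = n - 1 = 36
SE = s/√n = 7/√37 = 1.1508
t = (x̄ - μ₀)/SE = (81.00 - 74)/1.1508 = 6.0827
Critical value: t_{0.025,36} = ±2.028
p-value < 0.0001
Decision: reject H₀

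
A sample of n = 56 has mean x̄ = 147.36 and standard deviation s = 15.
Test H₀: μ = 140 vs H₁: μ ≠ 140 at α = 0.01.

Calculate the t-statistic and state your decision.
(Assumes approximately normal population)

Answer: t = 3.6717, reject H₀

Derivation:
df = n - 1 = 55
SE = s/√n = 15/√56 = 2.0045
t = (x̄ - μ₀)/SE = (147.36 - 140)/2.0045 = 3.6717
Critical value: t_{0.005,55} = ±2.668
p-value ≈ 0.0005
Decision: reject H₀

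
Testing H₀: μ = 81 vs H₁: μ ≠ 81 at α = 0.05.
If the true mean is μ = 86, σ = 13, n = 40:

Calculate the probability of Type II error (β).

SE = σ/√n = 13/√40 = 2.0555
Critical values: μ₀ ± z_0.025×SE = 81 ± 1.960×2.0555
Acceptance region: (76.9712, 85.0288)
Under H₁ (μ = 86): z_high = (85.0288 - 86)/2.0555 = -0.4725, z_low = (76.9712 - 86)/2.0555 = -4.3925
β = P(not reject | H₁) = Φ(-0.4725) - Φ(-4.3925) ≈ 0.3183

Answer: β ≈ 0.3183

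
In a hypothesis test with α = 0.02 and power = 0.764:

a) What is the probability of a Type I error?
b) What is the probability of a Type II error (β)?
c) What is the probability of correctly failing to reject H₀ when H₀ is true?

Answer: a) 0.02, b) 0.236, c) 0.98

Derivation:
a) Type I error probability = α = 0.02
b) Power = P(reject H₀ | H₁ true) = 1 - β = 0.764, so Type II error probability = β = 1 - Power = 0.236
c) P(fail to reject H₀ | H₀ true) = 1 - α = 0.98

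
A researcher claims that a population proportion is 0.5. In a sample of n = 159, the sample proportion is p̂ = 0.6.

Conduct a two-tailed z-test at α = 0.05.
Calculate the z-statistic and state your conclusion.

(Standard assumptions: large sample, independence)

Answer: z = 2.5219, reject H₀

Derivation:
H₀: p = 0.5, H₁: p ≠ 0.5
Standard error: SE = √(p₀(1-p₀)/n) = √(0.5×0.5/159) = 0.039653
z-statistic: z = (p̂ - p₀)/SE = (0.6 - 0.5)/0.039653 = 2.5219
Critical value: z_0.025 = ±1.960
p-value = 0.0117
Decision: reject H₀ at α = 0.05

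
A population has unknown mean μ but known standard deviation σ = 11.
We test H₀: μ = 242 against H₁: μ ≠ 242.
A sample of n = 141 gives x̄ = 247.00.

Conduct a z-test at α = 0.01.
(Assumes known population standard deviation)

Answer: z = 5.3972, reject H₀

Derivation:
Standard error: SE = σ/√n = 11/√141 = 0.9264
z-statistic: z = (x̄ - μ₀)/SE = (247.00 - 242)/0.9264 = 5.3972
Critical value: ±2.576
p-value < 0.0001
Decision: reject H₀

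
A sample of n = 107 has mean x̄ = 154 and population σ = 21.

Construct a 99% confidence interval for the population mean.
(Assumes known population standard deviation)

Answer: (148.7705, 159.2295)

Derivation:
Confidence level: 99%, α = 0.01
z_0.005 = 2.576
SE = σ/√n = 21/√107 = 2.0301
Margin of error = 2.576 × 2.0301 = 5.2295
CI: x̄ ± margin = 154 ± 5.2295
CI: (148.7705, 159.2295)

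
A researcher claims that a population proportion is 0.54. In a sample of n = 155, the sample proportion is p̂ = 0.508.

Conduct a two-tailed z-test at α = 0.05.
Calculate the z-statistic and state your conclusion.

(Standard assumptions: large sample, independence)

H₀: p = 0.54, H₁: p ≠ 0.54
Standard error: SE = √(p₀(1-p₀)/n) = √(0.54×0.46/155) = 0.040032
z-statistic: z = (p̂ - p₀)/SE = (0.508 - 0.54)/0.040032 = -0.7994
Critical value: z_0.025 = ±1.960
p-value = 0.4241
Decision: fail to reject H₀ at α = 0.05

Answer: z = -0.7994, fail to reject H₀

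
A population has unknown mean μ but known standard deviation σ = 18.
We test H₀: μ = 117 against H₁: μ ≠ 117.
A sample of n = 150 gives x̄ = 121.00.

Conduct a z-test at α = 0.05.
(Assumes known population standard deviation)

Answer: z = 2.7216, reject H₀

Derivation:
Standard error: SE = σ/√n = 18/√150 = 1.4697
z-statistic: z = (x̄ - μ₀)/SE = (121.00 - 117)/1.4697 = 2.7216
Critical value: ±1.960
p-value = 0.0065
Decision: reject H₀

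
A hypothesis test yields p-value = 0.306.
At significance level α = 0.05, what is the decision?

Answer: fail to reject H₀

Derivation:
Compare p-value to α:
0.306 ≥ 0.05
Decision: fail to reject H₀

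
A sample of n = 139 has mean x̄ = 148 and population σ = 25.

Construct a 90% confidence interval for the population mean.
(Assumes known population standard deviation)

Answer: (144.5118, 151.4882)

Derivation:
Confidence level: 90%, α = 0.1
z_0.05 = 1.645
SE = σ/√n = 25/√139 = 2.1205
Margin of error = 1.645 × 2.1205 = 3.4882
CI: x̄ ± margin = 148 ± 3.4882
CI: (144.5118, 151.4882)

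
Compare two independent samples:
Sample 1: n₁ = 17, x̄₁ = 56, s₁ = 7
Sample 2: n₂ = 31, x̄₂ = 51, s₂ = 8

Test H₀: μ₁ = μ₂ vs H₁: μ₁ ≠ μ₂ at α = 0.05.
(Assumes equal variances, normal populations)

Answer: t = 2.1609, reject H₀

Derivation:
Pooled variance: s²_p = [16×7² + 30×8²]/(46) = 58.7826
s_p = 7.6670
SE = s_p×√(1/n₁ + 1/n₂) = 7.6670×√(1/17 + 1/31) = 2.3139
t = (x̄₁ - x̄₂)/SE = (56 - 51)/2.3139 = 2.1609
df = 46, t-critical = ±2.013
Decision: reject H₀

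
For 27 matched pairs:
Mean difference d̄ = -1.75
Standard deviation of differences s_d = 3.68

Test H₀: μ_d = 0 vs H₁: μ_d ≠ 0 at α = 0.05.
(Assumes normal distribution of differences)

df = n - 1 = 26
SE = s_d/√n = 3.68/√27 = 0.7082
t = d̄/SE = -1.75/0.7082 = -2.4711
Critical value: t_{0.025,26} = ±2.056
p-value ≈ 0.0203
Decision: reject H₀

Answer: t = -2.4711, reject H₀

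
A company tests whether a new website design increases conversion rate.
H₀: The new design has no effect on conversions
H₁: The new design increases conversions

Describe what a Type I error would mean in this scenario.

Answer: Switching to a new design that doesn't actually help

Derivation:
A Type I error (probability α) occurs when we reject a true H₀.
A Type II error (probability β) occurs when we fail to reject a false H₀.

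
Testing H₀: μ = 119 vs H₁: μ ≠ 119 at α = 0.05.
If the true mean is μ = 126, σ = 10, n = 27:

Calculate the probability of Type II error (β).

SE = σ/√n = 10/√27 = 1.9245
Critical values: μ₀ ± z_0.025×SE = 119 ± 1.960×1.9245
Acceptance region: (115.2280, 122.7720)
Under H₁ (μ = 126): z_high = (122.7720 - 126)/1.9245 = -1.6773, z_low = (115.2280 - 126)/1.9245 = -5.5973
β = P(not reject | H₁) = Φ(-1.6773) - Φ(-5.5973) ≈ 0.0467

Answer: β ≈ 0.0467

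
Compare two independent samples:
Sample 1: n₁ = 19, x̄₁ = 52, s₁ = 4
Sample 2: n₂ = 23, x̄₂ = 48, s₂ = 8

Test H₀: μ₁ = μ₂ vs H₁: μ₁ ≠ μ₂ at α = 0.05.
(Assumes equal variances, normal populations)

Answer: t = 1.9815, fail to reject H₀

Derivation:
Pooled variance: s²_p = [18×4² + 22×8²]/(40) = 42.4000
s_p = 6.5115
SE = s_p×√(1/n₁ + 1/n₂) = 6.5115×√(1/19 + 1/23) = 2.0187
t = (x̄₁ - x̄₂)/SE = (52 - 48)/2.0187 = 1.9815
df = 40, t-critical = ±2.021
Decision: fail to reject H₀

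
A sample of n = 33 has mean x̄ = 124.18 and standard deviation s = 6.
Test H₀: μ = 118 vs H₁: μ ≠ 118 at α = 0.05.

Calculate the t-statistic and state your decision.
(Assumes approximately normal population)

Answer: t = 5.9167, reject H₀

Derivation:
df = n - 1 = 32
SE = s/√n = 6/√33 = 1.0445
t = (x̄ - μ₀)/SE = (124.18 - 118)/1.0445 = 5.9167
Critical value: t_{0.025,32} = ±2.037
p-value < 0.0001
Decision: reject H₀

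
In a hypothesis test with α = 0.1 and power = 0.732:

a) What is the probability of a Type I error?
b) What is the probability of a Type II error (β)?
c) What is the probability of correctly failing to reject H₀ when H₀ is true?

Answer: a) 0.1, b) 0.268, c) 0.9

Derivation:
a) Type I error probability = α = 0.1
b) Power = P(reject H₀ | H₁ true) = 1 - β = 0.732, so Type II error probability = β = 1 - Power = 0.268
c) P(fail to reject H₀ | H₀ true) = 1 - α = 0.9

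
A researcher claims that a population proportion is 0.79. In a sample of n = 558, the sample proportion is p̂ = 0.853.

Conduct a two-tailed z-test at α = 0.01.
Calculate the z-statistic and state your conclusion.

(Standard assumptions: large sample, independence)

Answer: z = 3.6537, reject H₀

Derivation:
H₀: p = 0.79, H₁: p ≠ 0.79
Standard error: SE = √(p₀(1-p₀)/n) = √(0.79×0.21/558) = 0.017243
z-statistic: z = (p̂ - p₀)/SE = (0.853 - 0.79)/0.017243 = 3.6537
Critical value: z_0.005 = ±2.576
p-value = 0.0003
Decision: reject H₀ at α = 0.01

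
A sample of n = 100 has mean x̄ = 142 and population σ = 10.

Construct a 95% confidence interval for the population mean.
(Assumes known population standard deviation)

Answer: (140.0400, 143.9600)

Derivation:
Confidence level: 95%, α = 0.05
z_0.025 = 1.960
SE = σ/√n = 10/√100 = 1.0000
Margin of error = 1.960 × 1.0000 = 1.9600
CI: x̄ ± margin = 142 ± 1.9600
CI: (140.0400, 143.9600)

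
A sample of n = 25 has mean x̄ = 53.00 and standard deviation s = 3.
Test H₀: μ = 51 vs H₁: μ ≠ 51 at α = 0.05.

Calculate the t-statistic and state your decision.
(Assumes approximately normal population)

Answer: t = 3.3333, reject H₀

Derivation:
df = n - 1 = 24
SE = s/√n = 3/√25 = 0.6000
t = (x̄ - μ₀)/SE = (53.00 - 51)/0.6000 = 3.3333
Critical value: t_{0.025,24} = ±2.064
p-value ≈ 0.0028
Decision: reject H₀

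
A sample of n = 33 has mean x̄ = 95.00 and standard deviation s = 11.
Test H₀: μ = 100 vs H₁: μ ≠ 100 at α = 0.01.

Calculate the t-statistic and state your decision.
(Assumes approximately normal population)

Answer: t = -2.6111, fail to reject H₀

Derivation:
df = n - 1 = 32
SE = s/√n = 11/√33 = 1.9149
t = (x̄ - μ₀)/SE = (95.00 - 100)/1.9149 = -2.6111
Critical value: t_{0.005,32} = ±2.738
p-value ≈ 0.0136
Decision: fail to reject H₀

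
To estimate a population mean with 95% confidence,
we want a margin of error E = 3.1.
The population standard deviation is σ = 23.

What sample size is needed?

z_0.025 = 1.960
n = (z×σ/E)² = (1.960×23/3.1)²
n = 211.4679
Round up: n = 212

Answer: n = 212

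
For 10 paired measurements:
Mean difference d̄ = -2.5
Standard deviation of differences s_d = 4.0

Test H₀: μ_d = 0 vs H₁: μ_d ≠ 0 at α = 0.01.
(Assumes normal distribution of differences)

df = n - 1 = 9
SE = s_d/√n = 4.0/√10 = 1.2649
t = d̄/SE = -2.5/1.2649 = -1.9764
Critical value: t_{0.005,9} = ±3.250
p-value ≈ 0.0795
Decision: fail to reject H₀

Answer: t = -1.9764, fail to reject H₀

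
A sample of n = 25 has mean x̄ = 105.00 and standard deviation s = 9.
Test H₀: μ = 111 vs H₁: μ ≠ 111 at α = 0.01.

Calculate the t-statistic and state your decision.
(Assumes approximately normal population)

df = n - 1 = 24
SE = s/√n = 9/√25 = 1.8000
t = (x̄ - μ₀)/SE = (105.00 - 111)/1.8000 = -3.3333
Critical value: t_{0.005,24} = ±2.797
p-value ≈ 0.0028
Decision: reject H₀

Answer: t = -3.3333, reject H₀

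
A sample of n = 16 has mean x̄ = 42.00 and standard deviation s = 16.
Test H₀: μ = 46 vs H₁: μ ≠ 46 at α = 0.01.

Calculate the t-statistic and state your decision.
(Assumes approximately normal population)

Answer: t = -1.0000, fail to reject H₀

Derivation:
df = n - 1 = 15
SE = s/√n = 16/√16 = 4.0000
t = (x̄ - μ₀)/SE = (42.00 - 46)/4.0000 = -1.0000
Critical value: t_{0.005,15} = ±2.947
p-value ≈ 0.3332
Decision: fail to reject H₀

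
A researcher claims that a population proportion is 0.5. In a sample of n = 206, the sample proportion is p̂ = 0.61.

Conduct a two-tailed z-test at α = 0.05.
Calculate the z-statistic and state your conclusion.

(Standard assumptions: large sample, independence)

H₀: p = 0.5, H₁: p ≠ 0.5
Standard error: SE = √(p₀(1-p₀)/n) = √(0.5×0.5/206) = 0.034837
z-statistic: z = (p̂ - p₀)/SE = (0.61 - 0.5)/0.034837 = 3.1576
Critical value: z_0.025 = ±1.960
p-value = 0.0016
Decision: reject H₀ at α = 0.05

Answer: z = 3.1576, reject H₀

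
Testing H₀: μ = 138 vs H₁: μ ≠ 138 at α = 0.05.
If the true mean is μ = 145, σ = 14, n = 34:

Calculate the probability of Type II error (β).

SE = σ/√n = 14/√34 = 2.4010
Critical values: μ₀ ± z_0.025×SE = 138 ± 1.960×2.4010
Acceptance region: (133.2940, 142.7060)
Under H₁ (μ = 145): z_high = (142.7060 - 145)/2.4010 = -0.9554, z_low = (133.2940 - 145)/2.4010 = -4.8755
β = P(not reject | H₁) = Φ(-0.9554) - Φ(-4.8755) ≈ 0.1697

Answer: β ≈ 0.1697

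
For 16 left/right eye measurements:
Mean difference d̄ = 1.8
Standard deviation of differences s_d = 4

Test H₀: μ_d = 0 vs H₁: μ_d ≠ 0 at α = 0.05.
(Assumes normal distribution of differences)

df = n - 1 = 15
SE = s_d/√n = 4/√16 = 1.0000
t = d̄/SE = 1.8/1.0000 = 1.8000
Critical value: t_{0.025,15} = ±2.131
p-value ≈ 0.0920
Decision: fail to reject H₀

Answer: t = 1.8000, fail to reject H₀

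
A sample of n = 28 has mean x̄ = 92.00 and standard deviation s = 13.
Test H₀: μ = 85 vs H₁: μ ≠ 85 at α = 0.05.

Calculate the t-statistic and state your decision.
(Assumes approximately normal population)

df = n - 1 = 27
SE = s/√n = 13/√28 = 2.4568
t = (x̄ - μ₀)/SE = (92.00 - 85)/2.4568 = 2.8492
Critical value: t_{0.025,27} = ±2.052
p-value ≈ 0.0083
Decision: reject H₀

Answer: t = 2.8492, reject H₀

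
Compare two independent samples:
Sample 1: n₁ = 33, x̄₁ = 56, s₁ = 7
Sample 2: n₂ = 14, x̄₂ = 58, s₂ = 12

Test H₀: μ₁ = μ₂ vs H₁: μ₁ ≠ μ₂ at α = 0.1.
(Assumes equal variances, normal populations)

Answer: t = -0.7172, fail to reject H₀

Derivation:
Pooled variance: s²_p = [32×7² + 13×12²]/(45) = 76.4444
s_p = 8.7432
SE = s_p×√(1/n₁ + 1/n₂) = 8.7432×√(1/33 + 1/14) = 2.7887
t = (x̄₁ - x̄₂)/SE = (56 - 58)/2.7887 = -0.7172
df = 45, t-critical = ±1.679
Decision: fail to reject H₀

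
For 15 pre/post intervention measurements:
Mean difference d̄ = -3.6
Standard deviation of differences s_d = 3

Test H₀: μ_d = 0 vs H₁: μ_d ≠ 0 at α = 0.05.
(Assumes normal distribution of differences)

df = n - 1 = 14
SE = s_d/√n = 3/√15 = 0.7746
t = d̄/SE = -3.6/0.7746 = -4.6476
Critical value: t_{0.025,14} = ±2.145
p-value ≈ 0.0004
Decision: reject H₀

Answer: t = -4.6476, reject H₀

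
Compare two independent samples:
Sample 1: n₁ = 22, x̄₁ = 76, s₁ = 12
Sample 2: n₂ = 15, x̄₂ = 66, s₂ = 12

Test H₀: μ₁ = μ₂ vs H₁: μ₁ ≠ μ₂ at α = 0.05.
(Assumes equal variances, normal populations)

Pooled variance: s²_p = [21×12² + 14×12²]/(35) = 144.0000
s_p = 12.0000
SE = s_p×√(1/n₁ + 1/n₂) = 12.0000×√(1/22 + 1/15) = 4.0181
t = (x̄₁ - x̄₂)/SE = (76 - 66)/4.0181 = 2.4887
df = 35, t-critical = ±2.030
Decision: reject H₀

Answer: t = 2.4887, reject H₀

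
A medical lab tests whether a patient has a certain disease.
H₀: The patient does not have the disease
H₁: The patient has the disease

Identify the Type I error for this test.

Type I error: rejecting H₀ when it is actually true (false positive).
Type II error: failing to reject H₀ when H₁ is actually true (false negative).

Answer: Diagnosing a healthy patient as having the disease (false positive)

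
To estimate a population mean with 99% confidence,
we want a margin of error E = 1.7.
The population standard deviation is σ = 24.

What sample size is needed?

Answer: n = 1323

Derivation:
z_0.005 = 2.576
n = (z×σ/E)² = (2.576×24/1.7)²
n = 1322.5630
Round up: n = 1323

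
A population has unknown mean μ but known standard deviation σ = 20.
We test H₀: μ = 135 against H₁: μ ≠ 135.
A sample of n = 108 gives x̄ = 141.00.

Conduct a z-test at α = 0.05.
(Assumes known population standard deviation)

Answer: z = 3.1177, reject H₀

Derivation:
Standard error: SE = σ/√n = 20/√108 = 1.9245
z-statistic: z = (x̄ - μ₀)/SE = (141.00 - 135)/1.9245 = 3.1177
Critical value: ±1.960
p-value = 0.0018
Decision: reject H₀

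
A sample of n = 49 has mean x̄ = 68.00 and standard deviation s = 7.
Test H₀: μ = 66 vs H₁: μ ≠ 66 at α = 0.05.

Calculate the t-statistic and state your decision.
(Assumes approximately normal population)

Answer: t = 2.0000, fail to reject H₀

Derivation:
df = n - 1 = 48
SE = s/√n = 7/√49 = 1.0000
t = (x̄ - μ₀)/SE = (68.00 - 66)/1.0000 = 2.0000
Critical value: t_{0.025,48} = ±2.011
p-value ≈ 0.0512
Decision: fail to reject H₀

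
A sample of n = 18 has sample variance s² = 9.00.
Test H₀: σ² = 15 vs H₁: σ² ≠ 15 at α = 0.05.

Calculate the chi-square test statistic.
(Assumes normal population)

df = n - 1 = 17
χ² = (n-1)s²/σ₀² = 17×9.00/15 = 10.2000
Critical values: χ²_{0.975,17} = 7.564, χ²_{0.025,17} = 30.191
Rejection region: χ² < 7.564 or χ² > 30.191
Decision: fail to reject H₀

Answer: χ² = 10.2000, fail to reject H₀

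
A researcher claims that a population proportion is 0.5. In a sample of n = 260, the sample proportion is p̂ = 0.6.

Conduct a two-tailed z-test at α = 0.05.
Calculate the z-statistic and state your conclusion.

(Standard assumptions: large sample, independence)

Answer: z = 3.2249, reject H₀

Derivation:
H₀: p = 0.5, H₁: p ≠ 0.5
Standard error: SE = √(p₀(1-p₀)/n) = √(0.5×0.5/260) = 0.031009
z-statistic: z = (p̂ - p₀)/SE = (0.6 - 0.5)/0.031009 = 3.2249
Critical value: z_0.025 = ±1.960
p-value = 0.0013
Decision: reject H₀ at α = 0.05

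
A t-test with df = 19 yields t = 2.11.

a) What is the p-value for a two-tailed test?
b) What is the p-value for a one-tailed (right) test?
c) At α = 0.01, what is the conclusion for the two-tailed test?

Using t-distribution with df = 19:
a) Two-tailed: p = 2×P(T > 2.11) = 0.0483
b) One-tailed: p = P(T > 2.11) = 0.0242
c) 0.0483 ≥ 0.01, fail to reject H₀

Answer: a) 0.0483, b) 0.0242, c) fail to reject H₀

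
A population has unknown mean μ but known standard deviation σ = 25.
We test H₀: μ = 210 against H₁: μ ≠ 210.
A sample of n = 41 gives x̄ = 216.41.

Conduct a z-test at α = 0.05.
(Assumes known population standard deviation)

Answer: z = 1.6418, fail to reject H₀

Derivation:
Standard error: SE = σ/√n = 25/√41 = 3.9043
z-statistic: z = (x̄ - μ₀)/SE = (216.41 - 210)/3.9043 = 1.6418
Critical value: ±1.960
p-value = 0.1006
Decision: fail to reject H₀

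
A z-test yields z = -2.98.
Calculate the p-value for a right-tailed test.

Answer: p-value ≈ 0.9986

Derivation:
For z = -2.98:
p = P(Z > -2.98) = 1 - Φ(-2.98) = 0.9986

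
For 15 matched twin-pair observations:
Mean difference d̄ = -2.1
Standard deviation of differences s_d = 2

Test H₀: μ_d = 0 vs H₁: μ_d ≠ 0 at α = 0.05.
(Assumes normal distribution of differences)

df = n - 1 = 14
SE = s_d/√n = 2/√15 = 0.5164
t = d̄/SE = -2.1/0.5164 = -4.0666
Critical value: t_{0.025,14} = ±2.145
p-value ≈ 0.0012
Decision: reject H₀

Answer: t = -4.0666, reject H₀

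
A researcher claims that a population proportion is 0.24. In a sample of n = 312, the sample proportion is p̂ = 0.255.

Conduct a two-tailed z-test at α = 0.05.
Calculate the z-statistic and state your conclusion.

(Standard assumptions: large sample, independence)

H₀: p = 0.24, H₁: p ≠ 0.24
Standard error: SE = √(p₀(1-p₀)/n) = √(0.24×0.76/312) = 0.024179
z-statistic: z = (p̂ - p₀)/SE = (0.255 - 0.24)/0.024179 = 0.6204
Critical value: z_0.025 = ±1.960
p-value = 0.5350
Decision: fail to reject H₀ at α = 0.05

Answer: z = 0.6204, fail to reject H₀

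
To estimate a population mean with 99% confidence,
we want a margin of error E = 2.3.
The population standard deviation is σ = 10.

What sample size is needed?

z_0.005 = 2.576
n = (z×σ/E)² = (2.576×10/2.3)²
n = 125.4400
Round up: n = 126

Answer: n = 126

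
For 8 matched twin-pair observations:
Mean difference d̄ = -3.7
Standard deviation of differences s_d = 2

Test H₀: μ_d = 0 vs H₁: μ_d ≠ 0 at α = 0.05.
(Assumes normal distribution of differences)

Answer: t = -5.2326, reject H₀

Derivation:
df = n - 1 = 7
SE = s_d/√n = 2/√8 = 0.7071
t = d̄/SE = -3.7/0.7071 = -5.2326
Critical value: t_{0.025,7} = ±2.365
p-value ≈ 0.0012
Decision: reject H₀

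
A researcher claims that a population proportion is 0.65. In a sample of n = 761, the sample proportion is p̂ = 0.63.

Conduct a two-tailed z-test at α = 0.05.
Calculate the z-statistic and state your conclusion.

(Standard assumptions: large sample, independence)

H₀: p = 0.65, H₁: p ≠ 0.65
Standard error: SE = √(p₀(1-p₀)/n) = √(0.65×0.35/761) = 0.017290
z-statistic: z = (p̂ - p₀)/SE = (0.63 - 0.65)/0.017290 = -1.1567
Critical value: z_0.025 = ±1.960
p-value = 0.2474
Decision: fail to reject H₀ at α = 0.05

Answer: z = -1.1567, fail to reject H₀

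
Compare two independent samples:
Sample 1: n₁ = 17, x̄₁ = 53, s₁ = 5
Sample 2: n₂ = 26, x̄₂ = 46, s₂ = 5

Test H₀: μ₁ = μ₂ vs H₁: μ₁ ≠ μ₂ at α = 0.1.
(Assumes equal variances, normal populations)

Pooled variance: s²_p = [16×5² + 25×5²]/(41) = 25.0000
s_p = 5.0000
SE = s_p×√(1/n₁ + 1/n₂) = 5.0000×√(1/17 + 1/26) = 1.5595
t = (x̄₁ - x̄₂)/SE = (53 - 46)/1.5595 = 4.4886
df = 41, t-critical = ±1.683
Decision: reject H₀

Answer: t = 4.4886, reject H₀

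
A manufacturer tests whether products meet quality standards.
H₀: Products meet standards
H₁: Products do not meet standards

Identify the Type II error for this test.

Answer: Accepting products as meeting standards when they don't

Derivation:
Type I error (α): Rejecting H₀ when H₀ is true
Type II error (β): Failing to reject H₀ when H₁ is true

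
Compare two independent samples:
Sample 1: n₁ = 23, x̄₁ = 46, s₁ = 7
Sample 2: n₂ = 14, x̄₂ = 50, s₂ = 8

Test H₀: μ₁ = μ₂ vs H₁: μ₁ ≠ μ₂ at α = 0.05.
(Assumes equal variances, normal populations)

Answer: t = -1.5974, fail to reject H₀

Derivation:
Pooled variance: s²_p = [22×7² + 13×8²]/(35) = 54.5714
s_p = 7.3872
SE = s_p×√(1/n₁ + 1/n₂) = 7.3872×√(1/23 + 1/14) = 2.5041
t = (x̄₁ - x̄₂)/SE = (46 - 50)/2.5041 = -1.5974
df = 35, t-critical = ±2.030
Decision: fail to reject H₀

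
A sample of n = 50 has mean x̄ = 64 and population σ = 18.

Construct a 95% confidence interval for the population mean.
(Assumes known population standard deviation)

Confidence level: 95%, α = 0.05
z_0.025 = 1.960
SE = σ/√n = 18/√50 = 2.5456
Margin of error = 1.960 × 2.5456 = 4.9894
CI: x̄ ± margin = 64 ± 4.9894
CI: (59.0106, 68.9894)

Answer: (59.0106, 68.9894)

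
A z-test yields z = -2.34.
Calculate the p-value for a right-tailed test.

For z = -2.34:
p = P(Z > -2.34) = 1 - Φ(-2.34) = 0.9904

Answer: p-value ≈ 0.9904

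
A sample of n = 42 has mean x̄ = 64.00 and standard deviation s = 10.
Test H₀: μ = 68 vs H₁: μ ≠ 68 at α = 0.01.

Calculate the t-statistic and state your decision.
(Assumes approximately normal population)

Answer: t = -2.5924, fail to reject H₀

Derivation:
df = n - 1 = 41
SE = s/√n = 10/√42 = 1.5430
t = (x̄ - μ₀)/SE = (64.00 - 68)/1.5430 = -2.5924
Critical value: t_{0.005,41} = ±2.701
p-value ≈ 0.0131
Decision: fail to reject H₀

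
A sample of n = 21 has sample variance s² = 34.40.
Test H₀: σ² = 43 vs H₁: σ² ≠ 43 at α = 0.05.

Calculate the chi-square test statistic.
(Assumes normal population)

Answer: χ² = 16.0000, fail to reject H₀

Derivation:
df = n - 1 = 20
χ² = (n-1)s²/σ₀² = 20×34.40/43 = 16.0000
Critical values: χ²_{0.975,20} = 9.591, χ²_{0.025,20} = 34.170
Rejection region: χ² < 9.591 or χ² > 34.170
Decision: fail to reject H₀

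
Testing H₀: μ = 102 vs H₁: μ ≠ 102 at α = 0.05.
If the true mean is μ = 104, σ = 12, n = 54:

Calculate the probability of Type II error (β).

Answer: β ≈ 0.7682

Derivation:
SE = σ/√n = 12/√54 = 1.6330
Critical values: μ₀ ± z_0.025×SE = 102 ± 1.960×1.6330
Acceptance region: (98.7993, 105.2007)
Under H₁ (μ = 104): z_high = (105.2007 - 104)/1.6330 = 0.7353, z_low = (98.7993 - 104)/1.6330 = -3.1848
β = P(not reject | H₁) = Φ(0.7353) - Φ(-3.1848) ≈ 0.7682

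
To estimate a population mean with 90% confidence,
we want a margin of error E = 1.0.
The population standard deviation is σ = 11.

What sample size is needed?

Answer: n = 328

Derivation:
z_0.05 = 1.645
n = (z×σ/E)² = (1.645×11/1.0)²
n = 327.4290
Round up: n = 328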